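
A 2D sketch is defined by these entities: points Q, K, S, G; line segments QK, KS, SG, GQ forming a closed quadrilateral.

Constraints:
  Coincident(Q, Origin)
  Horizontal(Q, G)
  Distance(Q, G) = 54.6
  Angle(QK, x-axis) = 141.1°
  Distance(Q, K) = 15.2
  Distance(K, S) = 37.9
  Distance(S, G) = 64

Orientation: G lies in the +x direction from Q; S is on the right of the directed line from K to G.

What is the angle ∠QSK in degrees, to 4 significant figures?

19.86°

Q is at the origin; Q and G share the same y with |QG| = 54.6 and G in +x, so G = (54.6, 0). QK runs at 141.1° with |QK| = 15.2, so K = (-11.83, 9.545). S is determined by |KS| = 37.9 and |SG| = 64.0 together: it lies at the intersection of circle(K, 37.9) and circle(G, 64.0). With |KG| = 67.11, the foot of the radical line on KG is 13.74 from K and the perpendicular offset is √(37.9² − 13.74²) = 35.32. Taking the right-of-KG solution: S = (-3.252, -27.37).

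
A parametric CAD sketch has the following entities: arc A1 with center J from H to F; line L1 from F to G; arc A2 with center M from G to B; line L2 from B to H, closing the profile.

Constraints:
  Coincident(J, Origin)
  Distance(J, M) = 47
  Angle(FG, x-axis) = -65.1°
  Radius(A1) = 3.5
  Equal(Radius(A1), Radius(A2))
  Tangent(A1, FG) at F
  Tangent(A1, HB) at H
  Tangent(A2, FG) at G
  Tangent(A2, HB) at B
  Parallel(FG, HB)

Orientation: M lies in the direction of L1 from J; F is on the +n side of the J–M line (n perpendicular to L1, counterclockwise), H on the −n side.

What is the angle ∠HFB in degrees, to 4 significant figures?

81.53°

Tangency of A1 to both parallel lines with radius 3.5 puts F and H at J ± 3.5·n: F = (3.175, 1.474), H = (-3.175, -1.474). Equal radii place G and B the same way about M: G = M + 3.5·n = (22.96, -41.16), B = M − 3.5·n = (16.61, -44.10). Then cos ∠HFB = FH·FB / (|FH||FB|), giving 81.53°.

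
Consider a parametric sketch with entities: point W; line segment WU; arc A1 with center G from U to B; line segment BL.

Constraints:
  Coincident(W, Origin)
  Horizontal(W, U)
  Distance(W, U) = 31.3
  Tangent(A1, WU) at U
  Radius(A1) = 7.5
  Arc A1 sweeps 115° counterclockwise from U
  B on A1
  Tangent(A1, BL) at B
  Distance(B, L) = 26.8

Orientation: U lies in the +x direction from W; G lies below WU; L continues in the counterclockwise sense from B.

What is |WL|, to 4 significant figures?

50.06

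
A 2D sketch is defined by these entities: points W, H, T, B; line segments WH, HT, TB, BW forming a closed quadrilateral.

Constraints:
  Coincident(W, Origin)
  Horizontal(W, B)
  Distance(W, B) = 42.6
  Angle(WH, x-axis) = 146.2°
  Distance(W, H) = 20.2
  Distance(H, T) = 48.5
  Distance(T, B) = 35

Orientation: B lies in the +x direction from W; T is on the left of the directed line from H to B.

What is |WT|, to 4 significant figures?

41.66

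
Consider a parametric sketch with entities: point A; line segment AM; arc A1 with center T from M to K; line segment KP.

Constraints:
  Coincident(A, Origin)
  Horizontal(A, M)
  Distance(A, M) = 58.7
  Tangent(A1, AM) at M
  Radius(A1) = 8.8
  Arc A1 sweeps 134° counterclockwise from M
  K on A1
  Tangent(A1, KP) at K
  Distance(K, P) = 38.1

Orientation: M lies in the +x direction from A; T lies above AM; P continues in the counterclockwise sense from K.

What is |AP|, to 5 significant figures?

57.255

On A1, M sits at bearing -90° from T; a 134° counterclockwise sweep puts K at bearing 44°, so K = T + 8.8·(cos 44°, sin 44°) = (65.030, 14.913). Since A1 is tangent to KP there, TK ⟂ KP, so KP runs along (−sin 44°, cos 44°); with |KP| = 38.1, P = (38.564, 42.320). Then |AP| = |P − A| = 57.255.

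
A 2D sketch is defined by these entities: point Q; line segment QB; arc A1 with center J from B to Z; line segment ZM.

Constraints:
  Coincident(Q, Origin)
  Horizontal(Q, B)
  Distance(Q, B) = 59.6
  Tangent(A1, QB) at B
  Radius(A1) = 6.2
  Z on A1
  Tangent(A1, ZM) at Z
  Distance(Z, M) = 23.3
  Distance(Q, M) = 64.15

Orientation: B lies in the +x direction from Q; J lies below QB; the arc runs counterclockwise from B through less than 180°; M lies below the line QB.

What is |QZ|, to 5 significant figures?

53.920

Checks: |JZ| = 6.200 ✓; ∠(JZ, ZM) = 90.00° ✓; |ZM| = 23.30 ✓; |QM| = 64.15 ✓.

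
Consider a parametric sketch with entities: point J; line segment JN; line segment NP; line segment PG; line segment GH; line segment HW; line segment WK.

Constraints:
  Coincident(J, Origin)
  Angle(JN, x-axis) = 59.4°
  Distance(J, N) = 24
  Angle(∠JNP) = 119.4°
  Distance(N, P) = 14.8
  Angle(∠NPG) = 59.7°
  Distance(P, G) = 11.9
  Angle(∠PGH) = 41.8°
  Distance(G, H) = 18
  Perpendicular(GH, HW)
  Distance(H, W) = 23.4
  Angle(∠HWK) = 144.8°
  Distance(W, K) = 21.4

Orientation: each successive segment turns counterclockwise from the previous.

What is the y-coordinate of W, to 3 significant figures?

51.0

∠PGH = 41.8° gives GH at 18.5° from the x-axis; with |GH| = 18.0, H = (16.0, 28.8). GH is perpendicular to HW, so HW runs at 108°; with |HW| = 23.4, W = (8.57, 51.0). So W.y = 51.0.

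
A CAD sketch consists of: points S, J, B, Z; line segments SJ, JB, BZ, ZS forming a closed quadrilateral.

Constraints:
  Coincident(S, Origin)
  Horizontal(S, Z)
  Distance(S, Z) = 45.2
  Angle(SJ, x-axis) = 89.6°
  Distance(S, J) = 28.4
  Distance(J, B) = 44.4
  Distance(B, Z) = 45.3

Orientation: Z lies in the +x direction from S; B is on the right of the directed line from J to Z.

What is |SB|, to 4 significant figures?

16.17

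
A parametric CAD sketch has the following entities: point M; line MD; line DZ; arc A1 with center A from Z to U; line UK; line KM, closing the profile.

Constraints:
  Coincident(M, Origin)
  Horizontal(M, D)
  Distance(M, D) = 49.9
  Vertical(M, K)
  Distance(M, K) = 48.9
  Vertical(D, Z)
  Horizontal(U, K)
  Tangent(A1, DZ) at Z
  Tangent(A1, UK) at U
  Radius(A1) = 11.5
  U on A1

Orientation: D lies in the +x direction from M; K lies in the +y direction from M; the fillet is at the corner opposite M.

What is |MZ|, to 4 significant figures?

62.36

M is at the origin; M and D share the same y with |MD| = 49.9 and D on the +x side, so D = (49.90, 0.000). MK is vertical with |MK| = 48.9 and K on the +y side, so K = (0.000, 48.90). The virtual corner opposite M is at (49.90, 48.90). Tangency of A1 to DZ means the radius AZ is perpendicular to DZ and tangency of A1 to UK means the radius AU is perpendicular to UK, with radius 11.5, so the center A sits 11.5 in from both sides at A = (38.40, 37.40). That places the tangent points at Z = (49.90, 37.40) on DZ and U = (38.40, 48.90) on UK. Then |MZ| = |Z − M| = 62.36.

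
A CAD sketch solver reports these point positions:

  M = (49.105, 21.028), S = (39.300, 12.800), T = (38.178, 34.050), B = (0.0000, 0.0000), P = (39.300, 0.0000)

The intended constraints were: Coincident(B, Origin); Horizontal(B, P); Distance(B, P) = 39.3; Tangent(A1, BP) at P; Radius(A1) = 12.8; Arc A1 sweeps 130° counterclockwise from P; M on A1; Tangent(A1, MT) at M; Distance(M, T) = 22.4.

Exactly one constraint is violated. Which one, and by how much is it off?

Distance(M, T) = 22.4 — off by 5.40.

B = (0.00, 0.00) ✓; B.y = 0.00, P.y = 0.00 ✓; |BP| = 39.30 ✓; ∠(SP, PB) = 90.00° ✓; |SP| = 12.80 ✓; bearing(S→M) − bearing(S→P) = 130.0° ✓; |SM| = 12.80 ✓; ∠(SM, MT) = 90.00° ✓; |MT| = 17.00 ✗.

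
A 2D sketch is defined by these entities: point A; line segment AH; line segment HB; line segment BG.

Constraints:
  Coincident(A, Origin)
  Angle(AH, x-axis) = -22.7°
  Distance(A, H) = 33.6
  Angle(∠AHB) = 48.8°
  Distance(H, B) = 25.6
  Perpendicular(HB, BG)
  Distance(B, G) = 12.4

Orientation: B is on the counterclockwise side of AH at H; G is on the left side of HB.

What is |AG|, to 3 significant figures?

13.3

∠AHB = 48.8°, so HB runs at -22.7° + (180° − 48.8°) = 108° from the x-axis; with |HB| = 25.6, B = H + 25.6·(cos 108°, sin 108°) = (22.9, 11.3). HB ⟂ BG; with |BG| = 12.4 on the left of HB, G = B + 12.4·(-0.948, -0.317) = (11.1, 7.38). Then |AG| = |G − A| = 13.3.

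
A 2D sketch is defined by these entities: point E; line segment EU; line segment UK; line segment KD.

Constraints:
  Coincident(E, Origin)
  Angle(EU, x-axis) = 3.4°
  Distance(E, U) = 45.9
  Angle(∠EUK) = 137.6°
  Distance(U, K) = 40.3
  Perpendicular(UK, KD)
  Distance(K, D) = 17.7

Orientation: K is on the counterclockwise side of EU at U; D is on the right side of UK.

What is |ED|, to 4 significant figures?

88.72

E is at the origin; EU runs at 3.4° with length 45.9, so U = 45.9·(cos 3.4°, sin 3.4°) = (45.82, 2.722). ∠EUK = 137.6°, so UK runs at 3.4° + (180° − 137.6°) = 45.80° from the x-axis; with |UK| = 40.3, K = U + 40.3·(cos 45.80°, sin 45.80°) = (73.91, 31.61). The perpendicularity gives KD at right angles to UK; with |KD| = 17.7 on the right of UK, D = K + 17.7·(0.7169, -0.6972) = (86.60, 19.27). Then |ED| = |D − E| = 88.72.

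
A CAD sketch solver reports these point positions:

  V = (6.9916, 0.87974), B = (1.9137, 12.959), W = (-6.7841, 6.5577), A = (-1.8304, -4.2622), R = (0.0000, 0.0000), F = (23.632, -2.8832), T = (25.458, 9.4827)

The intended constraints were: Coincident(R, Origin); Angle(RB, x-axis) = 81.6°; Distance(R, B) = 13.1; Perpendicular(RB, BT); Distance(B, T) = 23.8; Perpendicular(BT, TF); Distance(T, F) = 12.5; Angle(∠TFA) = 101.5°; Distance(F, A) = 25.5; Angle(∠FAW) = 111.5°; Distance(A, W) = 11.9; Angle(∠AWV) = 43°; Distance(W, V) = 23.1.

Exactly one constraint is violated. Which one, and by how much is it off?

Distance(W, V) = 23.1 — off by 8.20.

R = (0.00, 0.00) ✓; RB at 81.60° ✓; |RB| = 13.10 ✓; ∠(RB, BT) = 90.00° ✓; |BT| = 23.80 ✓; ∠(BT, TF) = 90.00° ✓; |TF| = 12.50 ✓; ∠TFA = 101.5° ✓; |FA| = 25.50 ✓; ∠FAW = 111.5° ✓; |AW| = 11.90 ✓; ∠AWV = 43.00° ✓; |WV| = 14.90 ✗.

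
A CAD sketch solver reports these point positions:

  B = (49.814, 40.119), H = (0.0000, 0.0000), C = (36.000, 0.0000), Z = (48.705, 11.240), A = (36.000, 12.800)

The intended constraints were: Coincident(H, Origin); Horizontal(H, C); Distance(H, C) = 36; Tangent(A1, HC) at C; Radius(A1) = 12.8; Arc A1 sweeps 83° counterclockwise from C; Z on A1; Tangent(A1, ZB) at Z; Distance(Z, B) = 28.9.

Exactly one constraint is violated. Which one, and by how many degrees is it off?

Tangent(A1, ZB) at Z — off by 4.80°.

H = (0.00, 0.00) ✓; H.y = 0.00, C.y = 0.00 ✓; |HC| = 36.00 ✓; ∠(AC, CH) = 90.00° ✓; |AC| = 12.80 ✓; bearing(A→Z) − bearing(A→C) = 83.00° ✓; |AZ| = 12.80 ✓; ∠(AZ, ZB) = 85.20° ✗; |ZB| = 28.90 ✓.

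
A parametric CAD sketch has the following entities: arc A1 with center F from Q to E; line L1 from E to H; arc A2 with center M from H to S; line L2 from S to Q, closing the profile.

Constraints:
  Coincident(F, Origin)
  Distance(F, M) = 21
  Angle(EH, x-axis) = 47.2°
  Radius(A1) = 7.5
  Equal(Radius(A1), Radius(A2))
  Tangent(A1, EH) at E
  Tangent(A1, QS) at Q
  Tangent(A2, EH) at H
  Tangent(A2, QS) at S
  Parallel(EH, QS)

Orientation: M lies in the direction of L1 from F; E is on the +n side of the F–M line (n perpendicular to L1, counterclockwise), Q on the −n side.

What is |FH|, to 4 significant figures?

22.30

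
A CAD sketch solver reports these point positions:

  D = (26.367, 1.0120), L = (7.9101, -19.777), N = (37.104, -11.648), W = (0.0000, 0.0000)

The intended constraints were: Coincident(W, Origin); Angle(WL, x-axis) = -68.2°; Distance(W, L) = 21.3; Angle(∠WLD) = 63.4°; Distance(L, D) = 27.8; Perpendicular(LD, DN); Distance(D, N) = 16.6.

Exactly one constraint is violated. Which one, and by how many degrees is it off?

Perpendicular(LD, DN) — off by 8.10°.

W = (0.00, 0.00) ✓; WL at -68.20° ✓; |WL| = 21.30 ✓; ∠WLD = 63.40° ✓; |LD| = 27.80 ✓; ∠(LD, DN) = 98.10° ✗; |DN| = 16.60 ✓.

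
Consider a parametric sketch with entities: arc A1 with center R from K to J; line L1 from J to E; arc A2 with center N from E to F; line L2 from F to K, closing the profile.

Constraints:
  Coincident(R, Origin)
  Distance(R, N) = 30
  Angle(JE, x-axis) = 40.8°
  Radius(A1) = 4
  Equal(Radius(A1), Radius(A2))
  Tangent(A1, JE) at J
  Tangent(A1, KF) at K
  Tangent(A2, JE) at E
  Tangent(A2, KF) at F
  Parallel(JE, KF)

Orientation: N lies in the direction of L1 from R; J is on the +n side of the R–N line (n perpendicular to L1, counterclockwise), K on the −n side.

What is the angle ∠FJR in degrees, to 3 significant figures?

75.1°

Tangency of A1 to both parallel lines with radius 4.0 puts J and K at R ± 4.0·n: J = (-2.61, 3.03), K = (2.61, -3.03). Equal radii place E and F the same way about N: E = N + 4.0·n = (20.1, 22.6), F = N − 4.0·n = (25.3, 16.6). Then cos ∠FJR = JF·JR / (|JF||JR|), giving 75.1°.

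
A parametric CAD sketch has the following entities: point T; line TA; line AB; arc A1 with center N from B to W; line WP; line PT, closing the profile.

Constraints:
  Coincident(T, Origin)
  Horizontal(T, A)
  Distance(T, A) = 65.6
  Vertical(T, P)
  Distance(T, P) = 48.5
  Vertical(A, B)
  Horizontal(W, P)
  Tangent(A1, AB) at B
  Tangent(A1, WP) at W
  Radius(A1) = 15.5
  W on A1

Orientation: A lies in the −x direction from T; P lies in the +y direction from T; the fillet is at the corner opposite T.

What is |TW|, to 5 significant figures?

69.730

T is at the origin; TA is horizontal with |TA| = 65.6 and A on the −x side, so A = (-65.600, 0.0000). TP is vertical with |TP| = 48.5 and P on the +y side, so P = (0.0000, 48.500). The virtual corner opposite T is at (-65.600, 48.500). Since A1 is tangent to AB there, NB ⟂ AB and A1 meets WP tangentially, so NW is at right angles to WP, with radius 15.5, so the center N sits 15.5 in from both sides at N = (-50.100, 33.000). That places the tangent points at B = (-65.600, 33.000) on AB and W = (-50.100, 48.500) on WP. Then |TW| = |W − T| = 69.730.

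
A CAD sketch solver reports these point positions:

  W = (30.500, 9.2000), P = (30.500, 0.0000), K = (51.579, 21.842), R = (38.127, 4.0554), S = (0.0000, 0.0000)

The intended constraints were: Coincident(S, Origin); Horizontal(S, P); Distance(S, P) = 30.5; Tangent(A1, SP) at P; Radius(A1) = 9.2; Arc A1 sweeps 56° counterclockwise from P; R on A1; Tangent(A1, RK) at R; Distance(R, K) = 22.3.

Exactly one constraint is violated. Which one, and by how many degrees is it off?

Tangent(A1, RK) at R — off by 3.10°.

S = (0.00, 0.00) ✓; S.y = 0.00, P.y = 0.00 ✓; |SP| = 30.50 ✓; ∠(WP, PS) = 90.00° ✓; |WP| = 9.200 ✓; bearing(W→R) − bearing(W→P) = 56.00° ✓; |WR| = 9.200 ✓; ∠(WR, RK) = 93.10° ✗; |RK| = 22.30 ✓.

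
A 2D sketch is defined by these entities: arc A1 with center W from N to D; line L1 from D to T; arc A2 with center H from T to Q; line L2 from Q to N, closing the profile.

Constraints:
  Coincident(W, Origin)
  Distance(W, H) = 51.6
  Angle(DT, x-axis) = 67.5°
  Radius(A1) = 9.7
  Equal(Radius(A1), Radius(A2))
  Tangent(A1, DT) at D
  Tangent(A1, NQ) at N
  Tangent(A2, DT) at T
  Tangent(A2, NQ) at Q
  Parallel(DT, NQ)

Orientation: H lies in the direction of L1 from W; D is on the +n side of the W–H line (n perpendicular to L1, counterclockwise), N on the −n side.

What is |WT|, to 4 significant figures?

52.50

The slot axis is L1's direction at 67.5°, so u = (cos 67.5°, sin 67.5°) = (0.3827, 0.9239) and n = (−sin 67.5°, cos 67.5°) = (-0.9239, 0.3827). W is at the origin and H lies 51.6 along u from W, so H = 51.6·u = (19.75, 47.67). Tangency of A1 to both parallel lines with radius 9.7 puts D and N at W ± 9.7·n: D = (-8.962, 3.712), N = (8.962, -3.712). Equal radii place T and Q the same way about H: T = H + 9.7·n = (10.78, 51.38), Q = H − 9.7·n = (28.71, 43.96). Then |WT| = |T − W| = 52.50.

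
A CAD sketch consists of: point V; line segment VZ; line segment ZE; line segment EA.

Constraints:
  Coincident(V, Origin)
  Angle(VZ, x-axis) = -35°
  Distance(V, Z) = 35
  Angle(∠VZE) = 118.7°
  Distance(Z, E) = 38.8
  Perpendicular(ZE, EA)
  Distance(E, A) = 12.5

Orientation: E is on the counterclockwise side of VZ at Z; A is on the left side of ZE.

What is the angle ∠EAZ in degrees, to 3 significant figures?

72.1°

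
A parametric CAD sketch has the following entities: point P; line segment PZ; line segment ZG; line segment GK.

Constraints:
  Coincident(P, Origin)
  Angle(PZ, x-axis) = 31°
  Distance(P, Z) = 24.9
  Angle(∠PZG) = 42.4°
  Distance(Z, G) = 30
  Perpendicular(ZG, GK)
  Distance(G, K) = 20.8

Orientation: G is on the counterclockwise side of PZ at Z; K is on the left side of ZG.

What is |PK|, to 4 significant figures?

12.29

P is at the origin; PZ runs at 31.0° with length 24.9, so Z = 24.9·(cos 31.0°, sin 31.0°) = (21.34, 12.82). ∠PZG = 42.4°, so ZG runs at 31.0° + (180° − 42.4°) = 168.6° from the x-axis; with |ZG| = 30.0, G = Z + 30.0·(cos 168.6°, sin 168.6°) = (-8.065, 18.75). ZG is perpendicular to GK; with |GK| = 20.8 on the left of ZG, K = G + 20.8·(-0.1977, -0.9803) = (-12.18, -1.635). Then |PK| = |K − P| = 12.29.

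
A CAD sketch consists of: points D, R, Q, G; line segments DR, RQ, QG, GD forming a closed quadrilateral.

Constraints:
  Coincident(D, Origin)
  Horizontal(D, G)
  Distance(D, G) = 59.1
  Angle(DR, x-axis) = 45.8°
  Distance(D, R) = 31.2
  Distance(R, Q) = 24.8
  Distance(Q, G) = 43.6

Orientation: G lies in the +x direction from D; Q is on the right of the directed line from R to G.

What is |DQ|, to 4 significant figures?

15.62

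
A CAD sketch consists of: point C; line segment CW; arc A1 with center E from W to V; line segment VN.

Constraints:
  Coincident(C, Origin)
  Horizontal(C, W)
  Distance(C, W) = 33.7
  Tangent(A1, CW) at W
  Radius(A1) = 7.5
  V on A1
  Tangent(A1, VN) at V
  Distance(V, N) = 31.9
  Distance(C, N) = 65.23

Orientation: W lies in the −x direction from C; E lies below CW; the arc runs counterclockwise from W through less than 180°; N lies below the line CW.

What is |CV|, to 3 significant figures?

39.9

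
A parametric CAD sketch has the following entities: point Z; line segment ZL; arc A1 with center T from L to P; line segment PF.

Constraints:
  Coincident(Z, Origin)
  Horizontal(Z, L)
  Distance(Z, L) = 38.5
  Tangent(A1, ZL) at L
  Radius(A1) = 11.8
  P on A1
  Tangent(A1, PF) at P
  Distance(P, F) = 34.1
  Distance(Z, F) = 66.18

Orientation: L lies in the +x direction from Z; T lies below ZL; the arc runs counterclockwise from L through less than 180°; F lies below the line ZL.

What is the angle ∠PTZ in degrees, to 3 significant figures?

49.2°

Checks: |TP| = 11.80 ✓; ∠(TP, PF) = 90.00° ✓; |PF| = 34.10 ✓; |ZF| = 66.18 ✓.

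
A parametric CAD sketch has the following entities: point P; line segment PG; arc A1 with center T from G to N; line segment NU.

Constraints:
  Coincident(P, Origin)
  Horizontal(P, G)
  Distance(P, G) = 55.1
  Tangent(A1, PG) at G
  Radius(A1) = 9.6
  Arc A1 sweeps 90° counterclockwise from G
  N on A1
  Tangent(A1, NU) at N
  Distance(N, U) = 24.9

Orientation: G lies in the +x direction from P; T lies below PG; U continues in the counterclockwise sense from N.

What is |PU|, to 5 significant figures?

57.101

P is at the origin; PG is horizontal with |PG| = 55.1 and G on the +x side, so G = (55.100, 0.0000). The tangent condition forces TG to be normal to PG, so T = G + (0, -9.6) = (55.100, -9.6000). On A1, G sits at bearing 90° from T; a 90° counterclockwise sweep puts N at bearing 180°, so N = T + 9.6·(cos 180°, sin 180°) = (45.500, -9.6000). Since A1 is tangent to NU there, TN ⟂ NU, so NU runs along (−sin 180°, cos 180°); with |NU| = 24.9, U = (45.500, -34.500). Then |PU| = |U − P| = 57.101.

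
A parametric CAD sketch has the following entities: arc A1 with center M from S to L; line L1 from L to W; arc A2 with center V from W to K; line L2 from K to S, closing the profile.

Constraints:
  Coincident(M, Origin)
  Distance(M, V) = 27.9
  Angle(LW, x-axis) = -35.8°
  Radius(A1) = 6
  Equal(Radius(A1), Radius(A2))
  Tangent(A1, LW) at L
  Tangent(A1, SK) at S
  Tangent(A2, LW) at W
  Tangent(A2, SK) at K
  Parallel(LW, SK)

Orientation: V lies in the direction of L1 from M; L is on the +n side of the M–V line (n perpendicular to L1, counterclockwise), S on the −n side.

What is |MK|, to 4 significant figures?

28.54

Tangency of A1 to both parallel lines with radius 6.0 puts L and S at M ± 6.0·n: L = (3.510, 4.866), S = (-3.510, -4.866). Equal radii place W and K the same way about V: W = V + 6.0·n = (26.14, -11.45), K = V − 6.0·n = (19.12, -21.19). Then |MK| = |K − M| = 28.54.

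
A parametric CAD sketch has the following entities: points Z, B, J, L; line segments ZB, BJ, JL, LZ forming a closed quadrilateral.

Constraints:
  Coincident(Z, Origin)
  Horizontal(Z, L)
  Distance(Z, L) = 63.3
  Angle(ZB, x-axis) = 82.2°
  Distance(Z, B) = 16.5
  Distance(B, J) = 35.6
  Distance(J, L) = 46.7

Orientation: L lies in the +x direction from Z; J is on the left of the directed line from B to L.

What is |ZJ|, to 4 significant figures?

47.84

Checks: |BJ| = 35.60 ✓; |JL| = 46.70 ✓.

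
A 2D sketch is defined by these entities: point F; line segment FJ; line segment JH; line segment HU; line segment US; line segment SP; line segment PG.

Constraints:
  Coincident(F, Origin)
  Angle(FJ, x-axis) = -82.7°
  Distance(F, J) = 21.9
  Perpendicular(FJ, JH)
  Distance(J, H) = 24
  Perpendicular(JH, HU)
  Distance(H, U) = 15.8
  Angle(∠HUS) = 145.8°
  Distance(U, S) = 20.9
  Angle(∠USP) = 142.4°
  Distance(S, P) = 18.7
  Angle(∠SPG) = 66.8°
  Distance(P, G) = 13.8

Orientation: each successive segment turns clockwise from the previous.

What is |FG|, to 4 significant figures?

5.415

F is at the origin; FJ runs at -82.7° with length 21.9, so J = (2.783, -21.72). FJ is perpendicular to JH, so JH runs at -172.7°; with |JH| = 24.0, H = (-21.02, -24.77). The perpendicularity gives HU at right angles to JH, so HU runs at 97.30°; with |HU| = 15.8, U = (-23.03, -9.100). ∠HUS = 145.8° gives US at 63.10° from the x-axis; with |US| = 20.9, S = (-13.57, 9.538). ∠USP = 142.4° gives SP at 25.50° from the x-axis; with |SP| = 18.7, P = (3.304, 17.59). ∠SPG = 66.8° gives PG at -87.70° from the x-axis; with |PG| = 13.8, G = (3.858, 3.800). Then |FG| = |G − F| = 5.415.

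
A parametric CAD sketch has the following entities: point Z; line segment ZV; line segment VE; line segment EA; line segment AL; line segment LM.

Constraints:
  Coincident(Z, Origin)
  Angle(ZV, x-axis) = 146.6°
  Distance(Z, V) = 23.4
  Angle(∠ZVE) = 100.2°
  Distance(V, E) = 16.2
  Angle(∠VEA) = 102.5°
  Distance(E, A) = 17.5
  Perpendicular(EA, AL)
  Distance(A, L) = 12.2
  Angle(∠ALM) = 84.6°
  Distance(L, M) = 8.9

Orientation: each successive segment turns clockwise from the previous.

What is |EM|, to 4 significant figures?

14.27

Z is at the origin; ZV runs at 146.6° with length 23.4, so V = (-19.54, 12.88). ∠ZVE = 100.2° gives VE at 66.80° from the x-axis; with |VE| = 16.2, E = (-13.15, 27.77). ∠VEA = 102.5° gives EA at -10.70° from the x-axis; with |EA| = 17.5, A = (4.042, 24.52). EA ⟂ AL, so AL runs at -100.7°; with |AL| = 12.2, L = (1.777, 12.53). ∠ALM = 84.6° gives LM at 163.9° from the x-axis; with |LM| = 8.9, M = (-6.774, 15.00). Then |EM| = |M − E| = 14.27.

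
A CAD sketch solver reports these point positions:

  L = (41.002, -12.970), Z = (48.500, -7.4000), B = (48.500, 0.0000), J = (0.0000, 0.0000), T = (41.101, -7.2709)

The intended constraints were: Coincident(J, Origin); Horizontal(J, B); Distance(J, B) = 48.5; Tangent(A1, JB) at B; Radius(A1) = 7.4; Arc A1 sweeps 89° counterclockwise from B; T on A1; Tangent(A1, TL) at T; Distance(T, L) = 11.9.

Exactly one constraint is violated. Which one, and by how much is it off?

Distance(T, L) = 11.9 — off by 6.20.

J = (0.00, 0.00) ✓; J.y = 0.00, B.y = 0.00 ✓; |JB| = 48.50 ✓; ∠(ZB, BJ) = 90.00° ✓; |ZB| = 7.400 ✓; bearing(Z→T) − bearing(Z→B) = 89.00° ✓; |ZT| = 7.400 ✓; ∠(ZT, TL) = 90.00° ✓; |TL| = 5.700 ✗.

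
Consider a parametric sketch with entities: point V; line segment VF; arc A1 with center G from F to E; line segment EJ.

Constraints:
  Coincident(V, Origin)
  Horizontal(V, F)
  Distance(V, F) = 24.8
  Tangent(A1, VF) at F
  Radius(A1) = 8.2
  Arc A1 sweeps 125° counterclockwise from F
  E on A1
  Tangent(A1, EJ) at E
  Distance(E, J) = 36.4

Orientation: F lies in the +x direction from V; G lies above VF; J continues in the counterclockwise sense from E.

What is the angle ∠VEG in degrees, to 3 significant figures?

12.7°

Since A1 is tangent to VF there, GF ⟂ VF, so G = F + (0, 8.2) = (24.8, 8.20). On A1, F sits at bearing -90° from G; a 125° counterclockwise sweep puts E at bearing 35°, so E = G + 8.2·(cos 35°, sin 35°) = (31.5, 12.9). Then cos ∠VEG = EV·EG / (|EV||EG|), giving 12.7°.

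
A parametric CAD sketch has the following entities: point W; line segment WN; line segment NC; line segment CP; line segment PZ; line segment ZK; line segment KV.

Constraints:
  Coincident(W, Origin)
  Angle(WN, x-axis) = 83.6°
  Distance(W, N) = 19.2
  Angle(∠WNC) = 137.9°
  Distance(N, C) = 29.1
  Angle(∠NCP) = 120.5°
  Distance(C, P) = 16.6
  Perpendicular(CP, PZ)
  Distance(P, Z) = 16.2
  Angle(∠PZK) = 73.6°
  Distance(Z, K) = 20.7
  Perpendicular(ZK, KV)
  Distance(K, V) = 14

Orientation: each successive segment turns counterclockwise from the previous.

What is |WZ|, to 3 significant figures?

39.0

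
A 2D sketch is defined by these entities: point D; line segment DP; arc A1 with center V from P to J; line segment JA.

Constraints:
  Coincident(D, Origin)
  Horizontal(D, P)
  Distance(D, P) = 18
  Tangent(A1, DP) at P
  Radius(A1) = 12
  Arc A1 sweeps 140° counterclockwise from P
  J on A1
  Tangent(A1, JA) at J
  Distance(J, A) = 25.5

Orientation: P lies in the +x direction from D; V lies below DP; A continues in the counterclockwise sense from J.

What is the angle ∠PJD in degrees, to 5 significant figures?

45.891°

D is at the origin; DP is horizontal with |DP| = 18.0 and P on the +x side, so P = (18.000, 0.0000). Since A1 is tangent to DP there, VP ⟂ DP, so V = P + (0, -12) = (18.000, -12.000). On A1, P sits at bearing 90° from V; a 140° counterclockwise sweep puts J at bearing 230°, so J = V + 12.0·(cos 230°, sin 230°) = (10.287, -21.193). Then cos ∠PJD = JP·JD / (|JP||JD|), giving 45.891°.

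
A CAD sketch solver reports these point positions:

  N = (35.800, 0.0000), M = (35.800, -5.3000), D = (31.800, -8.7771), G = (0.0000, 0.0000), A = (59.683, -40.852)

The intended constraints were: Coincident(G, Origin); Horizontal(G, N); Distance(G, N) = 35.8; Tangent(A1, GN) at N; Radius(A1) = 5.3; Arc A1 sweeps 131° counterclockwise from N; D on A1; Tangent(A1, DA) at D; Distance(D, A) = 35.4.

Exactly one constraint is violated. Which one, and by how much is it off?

Distance(D, A) = 35.4 — off by 7.10.

G = (0.00, 0.00) ✓; G.y = 0.00, N.y = 0.00 ✓; |GN| = 35.80 ✓; ∠(MN, NG) = 90.00° ✓; |MN| = 5.300 ✓; bearing(M→D) − bearing(M→N) = 131.0° ✓; |MD| = 5.300 ✓; ∠(MD, DA) = 90.00° ✓; |DA| = 42.50 ✗.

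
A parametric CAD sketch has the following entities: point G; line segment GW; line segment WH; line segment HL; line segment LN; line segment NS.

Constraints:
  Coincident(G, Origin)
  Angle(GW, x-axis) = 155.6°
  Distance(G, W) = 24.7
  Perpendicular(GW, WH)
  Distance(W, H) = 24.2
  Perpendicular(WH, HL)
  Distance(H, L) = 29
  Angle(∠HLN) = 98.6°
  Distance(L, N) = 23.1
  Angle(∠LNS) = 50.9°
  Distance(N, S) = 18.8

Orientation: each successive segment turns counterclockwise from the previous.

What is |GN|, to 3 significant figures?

7.87

The perpendicularity gives HL at right angles to WH, so HL runs at -24.4°; with |HL| = 29.0, L = (-6.08, -23.8). ∠HLN = 98.6° gives LN at 57.0° from the x-axis; with |LN| = 23.1, N = (6.50, -4.44). Then |GN| = |N − G| = 7.87.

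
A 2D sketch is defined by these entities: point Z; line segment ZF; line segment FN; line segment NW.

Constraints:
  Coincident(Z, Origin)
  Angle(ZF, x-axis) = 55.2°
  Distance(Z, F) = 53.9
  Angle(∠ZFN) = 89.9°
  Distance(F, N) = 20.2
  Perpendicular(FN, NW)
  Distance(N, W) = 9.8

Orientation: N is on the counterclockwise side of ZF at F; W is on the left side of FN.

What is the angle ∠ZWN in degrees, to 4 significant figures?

155.5°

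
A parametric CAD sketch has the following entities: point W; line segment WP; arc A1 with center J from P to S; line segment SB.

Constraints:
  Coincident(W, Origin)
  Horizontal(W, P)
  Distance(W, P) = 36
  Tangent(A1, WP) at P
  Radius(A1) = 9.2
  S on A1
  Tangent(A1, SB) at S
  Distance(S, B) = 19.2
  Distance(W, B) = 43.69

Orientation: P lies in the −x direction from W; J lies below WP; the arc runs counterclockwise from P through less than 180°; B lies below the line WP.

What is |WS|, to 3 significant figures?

45.8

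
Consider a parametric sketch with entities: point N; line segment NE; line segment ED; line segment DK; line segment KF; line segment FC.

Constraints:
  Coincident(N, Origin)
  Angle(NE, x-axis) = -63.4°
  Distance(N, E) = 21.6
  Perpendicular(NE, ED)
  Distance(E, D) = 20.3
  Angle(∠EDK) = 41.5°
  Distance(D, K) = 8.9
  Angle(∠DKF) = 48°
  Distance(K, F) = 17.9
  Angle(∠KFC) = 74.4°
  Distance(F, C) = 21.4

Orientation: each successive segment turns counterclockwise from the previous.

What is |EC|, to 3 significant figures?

34.9

N is at the origin; NE runs at -63.4° with length 21.6, so E = (9.67, -19.3). The perpendicularity gives ED at right angles to NE, so ED runs at 26.6°; with |ED| = 20.3, D = (27.8, -10.2). ∠EDK = 41.5° gives DK at 165° from the x-axis; with |DK| = 8.9, K = (19.2, -7.94). ∠DKF = 48.0° gives KF at -62.9° from the x-axis; with |KF| = 17.9, F = (27.4, -23.9). ∠KFC = 74.4° gives FC at 42.7° from the x-axis; with |FC| = 21.4, C = (43.1, -9.36). Then |EC| = |C − E| = 34.9.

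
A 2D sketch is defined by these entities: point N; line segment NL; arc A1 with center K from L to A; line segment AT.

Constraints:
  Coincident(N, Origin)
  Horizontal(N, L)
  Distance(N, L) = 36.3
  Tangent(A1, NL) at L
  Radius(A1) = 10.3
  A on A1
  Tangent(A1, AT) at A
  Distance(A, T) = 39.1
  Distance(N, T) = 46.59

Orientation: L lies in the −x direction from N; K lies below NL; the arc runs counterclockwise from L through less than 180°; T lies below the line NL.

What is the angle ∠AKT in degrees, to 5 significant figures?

75.242°

Checks: ∠(KL, LN) = 90.00° ✓; |KL| = 10.30 ✓; |KA| = 10.30 ✓; ∠(KA, AT) = 90.00° ✓; |AT| = 39.10 ✓; |NT| = 46.59 ✓.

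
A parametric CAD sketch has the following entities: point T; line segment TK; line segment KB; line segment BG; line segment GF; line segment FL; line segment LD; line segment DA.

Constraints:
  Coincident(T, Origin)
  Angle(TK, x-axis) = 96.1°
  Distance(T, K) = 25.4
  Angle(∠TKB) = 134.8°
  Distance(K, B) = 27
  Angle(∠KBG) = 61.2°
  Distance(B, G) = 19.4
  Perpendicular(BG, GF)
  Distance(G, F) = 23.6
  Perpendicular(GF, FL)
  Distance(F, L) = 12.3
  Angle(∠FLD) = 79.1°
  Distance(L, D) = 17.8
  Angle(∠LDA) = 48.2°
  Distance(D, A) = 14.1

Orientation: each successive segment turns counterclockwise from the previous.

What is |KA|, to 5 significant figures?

8.7187

T is at the origin; TK runs at 96.1° with length 25.4, so K = (-2.6991, 25.256). ∠TKB = 134.8° gives KB at 141.30° from the x-axis; with |KB| = 27.0, B = (-23.771, 42.138). ∠KBG = 61.2° gives BG at -99.900° from the x-axis; with |BG| = 19.4, G = (-27.106, 23.027). BG ⟂ GF, so GF runs at -9.9000°; with |GF| = 23.6, F = (-3.8576, 18.969). GF is perpendicular to FL, so FL runs at 80.100°; with |FL| = 12.3, L = (-1.7428, 31.086). ∠FLD = 79.1° gives LD at -179.00° from the x-axis; with |LD| = 17.8, D = (-19.540, 30.775). ∠LDA = 48.2° gives DA at -47.200° from the x-axis; with |DA| = 14.1, A = (-9.9600, 20.430). Then |KA| = |A − K| = 8.7187.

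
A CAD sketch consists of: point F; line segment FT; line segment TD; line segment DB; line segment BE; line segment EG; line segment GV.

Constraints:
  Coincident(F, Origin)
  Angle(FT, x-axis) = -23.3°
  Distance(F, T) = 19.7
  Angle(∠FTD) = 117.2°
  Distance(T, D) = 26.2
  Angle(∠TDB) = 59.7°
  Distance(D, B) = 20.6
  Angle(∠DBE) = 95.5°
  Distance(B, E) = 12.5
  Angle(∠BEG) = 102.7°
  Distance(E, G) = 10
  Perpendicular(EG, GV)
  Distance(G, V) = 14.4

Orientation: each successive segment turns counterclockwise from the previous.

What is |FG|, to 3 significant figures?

21.4

F is at the origin; FT runs at -23.3° with length 19.7, so T = (18.1, -7.79). ∠FTD = 117.2° gives TD at 39.5° from the x-axis; with |TD| = 26.2, D = (38.3, 8.87). ∠TDB = 59.7° gives DB at 160° from the x-axis; with |DB| = 20.6, B = (19.0, 16.0). ∠DBE = 95.5° gives BE at -116° from the x-axis; with |BE| = 12.5, E = (13.6, 4.72). ∠BEG = 102.7° gives EG at -38.4° from the x-axis; with |EG| = 10.0, G = (21.4, -1.49). Then |FG| = |G − F| = 21.4.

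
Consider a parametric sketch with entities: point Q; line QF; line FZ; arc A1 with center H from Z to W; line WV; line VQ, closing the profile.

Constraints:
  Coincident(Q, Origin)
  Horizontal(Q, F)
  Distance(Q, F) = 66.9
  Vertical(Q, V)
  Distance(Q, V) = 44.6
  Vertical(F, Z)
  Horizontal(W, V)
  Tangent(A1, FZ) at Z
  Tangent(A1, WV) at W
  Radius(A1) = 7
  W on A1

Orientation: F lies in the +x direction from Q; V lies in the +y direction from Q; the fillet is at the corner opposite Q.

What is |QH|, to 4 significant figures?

70.72

Q is at the origin; Q and F share the same y with |QF| = 66.9 and F on the +x side, so F = (66.90, 0.000). QV is vertical with |QV| = 44.6 and V on the +y side, so V = (0.000, 44.60). The virtual corner opposite Q is at (66.90, 44.60). Tangency of A1 to FZ means the radius HZ is perpendicular to FZ and the tangent condition forces HW to be normal to WV, with radius 7.0, so the center H sits 7.0 in from both sides at H = (59.90, 37.60). Then |QH| = |H − Q| = 70.72.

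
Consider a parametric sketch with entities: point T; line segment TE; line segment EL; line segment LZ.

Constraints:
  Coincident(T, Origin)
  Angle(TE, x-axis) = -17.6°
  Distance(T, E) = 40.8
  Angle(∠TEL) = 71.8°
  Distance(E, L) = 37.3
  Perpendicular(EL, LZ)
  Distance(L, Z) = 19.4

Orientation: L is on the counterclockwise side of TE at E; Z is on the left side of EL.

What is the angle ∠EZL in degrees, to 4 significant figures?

62.52°

T is at the origin; TE runs at -17.6° with length 40.8, so E = 40.8·(cos -17.6°, sin -17.6°) = (38.89, -12.34). ∠TEL = 71.8°, so EL runs at -17.6° + (180° − 71.8°) = 90.60° from the x-axis; with |EL| = 37.3, L = E + 37.3·(cos 90.60°, sin 90.60°) = (38.50, 24.96). EL ⟂ LZ; with |LZ| = 19.4 on the left of EL, Z = L + 19.4·(-0.9999, -0.01047) = (19.10, 24.76). Then cos ∠EZL = ZE·ZL / (|ZE||ZL|), giving 62.52°.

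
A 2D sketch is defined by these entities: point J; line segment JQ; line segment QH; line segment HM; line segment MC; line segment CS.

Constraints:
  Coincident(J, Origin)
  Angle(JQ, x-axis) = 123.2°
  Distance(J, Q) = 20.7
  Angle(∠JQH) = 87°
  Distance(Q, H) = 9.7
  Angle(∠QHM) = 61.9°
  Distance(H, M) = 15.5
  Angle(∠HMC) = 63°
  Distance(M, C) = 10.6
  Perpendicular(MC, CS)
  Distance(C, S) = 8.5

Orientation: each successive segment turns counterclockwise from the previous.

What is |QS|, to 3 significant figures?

3.31

J is at the origin; JQ runs at 123.2° with length 20.7, so Q = (-11.3, 17.3). ∠JQH = 87.0° gives QH at -144° from the x-axis; with |QH| = 9.7, H = (-19.2, 11.6). ∠QHM = 61.9° gives HM at -25.7° from the x-axis; with |HM| = 15.5, M = (-5.20, 4.87). ∠HMC = 63.0° gives MC at 91.3° from the x-axis; with |MC| = 10.6, C = (-5.44, 15.5). MC is perpendicular to CS, so CS runs at -179°; with |CS| = 8.5, S = (-13.9, 15.3). Then |QS| = |S − Q| = 3.31.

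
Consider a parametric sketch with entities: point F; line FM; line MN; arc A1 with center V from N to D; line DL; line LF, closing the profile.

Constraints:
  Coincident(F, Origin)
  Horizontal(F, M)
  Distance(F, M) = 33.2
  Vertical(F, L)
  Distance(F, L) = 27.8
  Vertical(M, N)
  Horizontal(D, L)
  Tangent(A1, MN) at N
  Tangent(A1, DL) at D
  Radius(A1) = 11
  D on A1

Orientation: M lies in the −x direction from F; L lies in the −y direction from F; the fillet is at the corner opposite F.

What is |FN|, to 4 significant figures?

37.21

F is at the origin; F and M share the same y with |FM| = 33.2 and M on the −x side, so M = (-33.20, 0.000). FL is vertical with |FL| = 27.8 and L on the −y side, so L = (0.000, -27.80). The virtual corner opposite F is at (-33.20, -27.80). A1 meets MN tangentially, so VN is at right angles to MN and tangency of A1 to DL means the radius VD is perpendicular to DL, with radius 11.0, so the center V sits 11.0 in from both sides at V = (-22.20, -16.80). That places the tangent points at N = (-33.20, -16.80) on MN and D = (-22.20, -27.80) on DL. Then |FN| = |N − F| = 37.21.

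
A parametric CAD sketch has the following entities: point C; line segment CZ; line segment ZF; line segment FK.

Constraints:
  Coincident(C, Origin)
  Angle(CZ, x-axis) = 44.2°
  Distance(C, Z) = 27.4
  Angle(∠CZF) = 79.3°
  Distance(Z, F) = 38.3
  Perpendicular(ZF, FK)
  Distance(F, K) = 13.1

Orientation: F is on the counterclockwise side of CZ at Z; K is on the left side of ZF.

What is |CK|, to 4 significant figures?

35.97

∠CZF = 79.3°, so ZF runs at 44.2° + (180° − 79.3°) = 144.9° from the x-axis; with |ZF| = 38.3, F = Z + 38.3·(cos 144.9°, sin 144.9°) = (-11.69, 41.13). ZF is perpendicular to FK; with |FK| = 13.1 on the left of ZF, K = F + 13.1·(-0.5750, -0.8181) = (-19.22, 30.41). Then |CK| = |K − C| = 35.97.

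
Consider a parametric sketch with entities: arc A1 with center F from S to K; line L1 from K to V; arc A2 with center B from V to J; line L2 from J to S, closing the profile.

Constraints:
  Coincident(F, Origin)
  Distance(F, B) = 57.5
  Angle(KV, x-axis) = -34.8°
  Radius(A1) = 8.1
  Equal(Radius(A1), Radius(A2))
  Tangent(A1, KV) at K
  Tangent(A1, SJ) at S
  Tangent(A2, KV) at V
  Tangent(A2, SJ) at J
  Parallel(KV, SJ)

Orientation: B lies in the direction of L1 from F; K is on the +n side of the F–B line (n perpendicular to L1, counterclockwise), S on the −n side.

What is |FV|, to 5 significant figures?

58.068

The slot axis is L1's direction at -34.8°, so u = (cos -34.8°, sin -34.8°) = (0.82115, -0.57071) and n = (−sin -34.8°, cos -34.8°) = (0.57071, 0.82115). F is at the origin and B lies 57.5 along u from F, so B = 57.5·u = (47.216, -32.816). Tangency of A1 to both parallel lines with radius 8.1 puts K and S at F ± 8.1·n: K = (4.6228, 6.6513), S = (-4.6228, -6.6513). Equal radii place V and J the same way about B: V = B + 8.1·n = (51.839, -26.165), J = B − 8.1·n = (42.593, -39.467). Then |FV| = |V − F| = 58.068.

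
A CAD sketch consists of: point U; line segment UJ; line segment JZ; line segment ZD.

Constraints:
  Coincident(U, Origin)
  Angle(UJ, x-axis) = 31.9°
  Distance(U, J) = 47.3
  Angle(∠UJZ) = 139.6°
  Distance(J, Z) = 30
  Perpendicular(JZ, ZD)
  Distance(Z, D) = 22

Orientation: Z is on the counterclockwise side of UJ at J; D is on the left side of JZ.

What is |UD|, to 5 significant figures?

66.586

∠UJZ = 139.6°, so JZ runs at 31.9° + (180° − 139.6°) = 72.300° from the x-axis; with |JZ| = 30.0, Z = J + 30.0·(cos 72.300°, sin 72.300°) = (49.277, 53.575). The perpendicularity gives ZD at right angles to JZ; with |ZD| = 22.0 on the left of JZ, D = Z + 22.0·(-0.95266, 0.30403) = (28.319, 60.264). Then |UD| = |D − U| = 66.586.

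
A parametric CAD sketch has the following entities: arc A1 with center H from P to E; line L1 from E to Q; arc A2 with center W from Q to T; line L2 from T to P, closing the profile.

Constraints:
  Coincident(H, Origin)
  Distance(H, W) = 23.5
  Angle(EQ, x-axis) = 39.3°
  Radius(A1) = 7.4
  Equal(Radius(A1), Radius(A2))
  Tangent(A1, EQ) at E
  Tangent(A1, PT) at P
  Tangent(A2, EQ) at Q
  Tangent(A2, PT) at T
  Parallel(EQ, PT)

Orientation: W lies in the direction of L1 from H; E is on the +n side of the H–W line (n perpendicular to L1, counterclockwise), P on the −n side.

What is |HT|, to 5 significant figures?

24.638

The slot axis is L1's direction at 39.3°, so u = (cos 39.3°, sin 39.3°) = (0.77384, 0.63338) and n = (−sin 39.3°, cos 39.3°) = (-0.63338, 0.77384). H is at the origin and W lies 23.5 along u from H, so W = 23.5·u = (18.185, 14.884). Tangency of A1 to both parallel lines with radius 7.4 puts E and P at H ± 7.4·n: E = (-4.6870, 5.7264), P = (4.6870, -5.7264). Equal radii place Q and T the same way about W: Q = W + 7.4·n = (13.498, 20.611), T = W − 7.4·n = (22.872, 9.1580). Then |HT| = |T − H| = 24.638.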